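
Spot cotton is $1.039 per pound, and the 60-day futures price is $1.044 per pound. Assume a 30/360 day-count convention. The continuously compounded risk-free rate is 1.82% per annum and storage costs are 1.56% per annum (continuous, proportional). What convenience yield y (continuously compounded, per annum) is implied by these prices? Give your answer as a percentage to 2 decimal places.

F = S·e^((r+u−y)T) ⇒ (r+u−y) = ln(F/S)/T
ln(1.044/1.039) = 0.004801; /T ⇒ 0.028806
y = r + u − ln(F/S)/T = 0.0182 + 0.0156 − 0.028806 = 0.004994
y = 0.50%

0.50%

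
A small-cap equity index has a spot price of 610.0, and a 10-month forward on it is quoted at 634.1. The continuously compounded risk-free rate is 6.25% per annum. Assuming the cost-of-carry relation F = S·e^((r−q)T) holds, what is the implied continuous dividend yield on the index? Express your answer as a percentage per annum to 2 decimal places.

1.60%

From F = S·e^((r−q)T): (r − q) = ln(F/S)/T
ln(634.1/610.0) = ln(1.039508) = 0.038748
(r − q) = 0.038748 / (10/12) = 0.046498
q = r − ln(F/S)/T = 0.0625 − 0.046498 = 0.016002
q = 1.60%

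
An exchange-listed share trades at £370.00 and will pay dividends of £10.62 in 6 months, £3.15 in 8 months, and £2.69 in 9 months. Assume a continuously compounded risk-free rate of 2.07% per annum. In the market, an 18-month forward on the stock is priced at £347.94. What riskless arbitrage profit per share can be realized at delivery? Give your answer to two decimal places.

£16.95 per share

PV(dividends) I = 10.62·e^(−0.0207·6/12) + 3.15·e^(−0.0207·8/12) + 2.69·e^(−0.0207·9/12) = 16.2660
Fair forward F* = (S − I)·e^(rT) = (370.00 − 16.2660)·e^0.031050 = 353.7340 × 1.031537 = 364.8897
Market £347.94 < fair 364.8897: forward underpriced → reverse cash-and-carry (short the stock, invest proceeds at r, pay the dividends, go long the forward).
Profit at T = |F_mkt − F*| = |347.94 − 364.8897| = £16.95 per share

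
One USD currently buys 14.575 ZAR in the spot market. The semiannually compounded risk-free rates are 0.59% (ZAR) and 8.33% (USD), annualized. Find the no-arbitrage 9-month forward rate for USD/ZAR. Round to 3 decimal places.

13.770

By covered interest parity, F = S · (1+r_ZAR/2)^(2T) / (1+r_USD/2)^(2T)
= 14.575 × 1.004428 / 1.063121 = 14.575 × 0.944792
F = 13.770 ZAR per USD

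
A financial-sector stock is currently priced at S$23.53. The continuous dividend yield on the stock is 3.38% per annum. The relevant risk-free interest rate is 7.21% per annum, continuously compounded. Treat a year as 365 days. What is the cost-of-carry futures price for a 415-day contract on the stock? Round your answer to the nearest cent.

F = S·e^((r − q)T) = 23.53 · e^((0.0721 − 0.0338) × 415/365)
= 23.53 · e^0.043547 = 23.53 × 1.044509
F = S$24.58

S$24.58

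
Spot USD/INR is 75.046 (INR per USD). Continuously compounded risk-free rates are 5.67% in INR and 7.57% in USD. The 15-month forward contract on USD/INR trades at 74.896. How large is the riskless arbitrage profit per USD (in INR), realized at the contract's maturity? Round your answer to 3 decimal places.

Fair forward: F* = S·e^(carry·T), with carry = (r_INR − r_USD) = 0.0567 − 0.0757 = -0.0190
F* = 75.046 · e^(-0.0190 × 15/12) = 75.046 · e^-0.023750 = 75.046 × 0.976530 = 73.2847
Market 74.896 > fair 73.2847: forward overpriced → cash-and-carry (buy spot, short the forward).
At maturity, profit = |F_mkt − F*| = |74.896 − 73.2847| = 1.611 per USD (in INR)

1.611 per USD (in INR)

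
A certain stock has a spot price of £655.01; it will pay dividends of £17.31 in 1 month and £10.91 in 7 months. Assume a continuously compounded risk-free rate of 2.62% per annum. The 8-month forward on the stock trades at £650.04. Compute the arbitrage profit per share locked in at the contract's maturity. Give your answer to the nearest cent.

PV(dividends) I = 17.31·e^(−0.0262·1/12) + 10.91·e^(−0.0262·7/12) = 28.0168
Fair forward F* = (S − I)·e^(rT) = (655.01 − 28.0168)·e^0.017467 = 626.9932 × 1.017620 = 638.0408
Market £650.04 > fair 638.0408: forward overpriced → cash-and-carry (borrow at r, buy the stock and collect the dividends, short the forward).
Profit at T = |F_mkt − F*| = |650.04 − 638.0408| = £12.00 per share

£12.00 per share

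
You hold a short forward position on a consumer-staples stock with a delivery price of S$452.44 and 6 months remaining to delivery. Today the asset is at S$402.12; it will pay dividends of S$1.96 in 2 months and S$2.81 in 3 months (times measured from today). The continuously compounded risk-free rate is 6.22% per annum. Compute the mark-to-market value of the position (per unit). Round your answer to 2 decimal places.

PV(remaining dividends) I = 1.96·e^(−0.0622·2/12) + 2.81·e^(−0.0622·3/12) = 4.7064
Current forward F = (S − I)·e^(rT) = (402.12 − 4.7064)·e^(0.0622·6/12) = 397.4136 × 1.031589 = 409.9675
Value (long) = (F − K)·e^(−rT) = (409.9675 − 452.44) × 0.969379 = -41.1719
Short position value = −(long value) = S$41.17

S$41.17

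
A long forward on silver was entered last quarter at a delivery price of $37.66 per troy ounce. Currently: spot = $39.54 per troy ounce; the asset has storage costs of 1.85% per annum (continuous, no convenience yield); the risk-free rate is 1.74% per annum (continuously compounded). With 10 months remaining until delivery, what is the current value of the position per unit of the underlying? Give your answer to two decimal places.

$3.04 per troy ounce

Current fair forward for the remaining 10 months: F = S·e^((r + u)·T), (r + u) = 0.0174 + 0.0185 = 0.0359
F = 39.54 · e^(0.0359 × 10/12) = 39.54 × 1.030369 = 40.7408
Value of long forward = (F − K)·e^(−rT) = (40.7408 − 37.66) · e^(−0.0174·10/12)
= 3.0808 × 0.985605 = 3.04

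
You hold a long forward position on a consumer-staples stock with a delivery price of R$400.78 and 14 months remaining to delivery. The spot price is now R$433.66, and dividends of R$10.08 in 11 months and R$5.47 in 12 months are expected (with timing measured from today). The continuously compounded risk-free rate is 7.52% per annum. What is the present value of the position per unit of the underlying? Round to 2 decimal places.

R$52.06

PV(remaining dividends) I = 10.08·e^(−0.0752·11/12) + 5.47·e^(−0.0752·12/12) = 14.4823
Current forward F = (S − I)·e^(rT) = (433.66 − 14.4823)·e^(0.0752·14/12) = 419.1777 × 1.091697 = 457.6150
Value (long) = (F − K)·e^(−rT) = (457.6150 − 400.78) × 0.916005 = 52.0611
Value = R$52.06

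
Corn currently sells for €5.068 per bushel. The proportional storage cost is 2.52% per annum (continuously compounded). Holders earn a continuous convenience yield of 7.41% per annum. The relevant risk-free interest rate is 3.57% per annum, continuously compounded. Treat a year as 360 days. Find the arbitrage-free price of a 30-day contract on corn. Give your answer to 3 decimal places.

€5.062 per bushel

Net carry = r + u − y = 0.0357 + 0.0252 − 0.0741 = -0.0132
F = S·e^((r+u−y)T) = 5.068 · e^(-0.0132 × 30/360) = 5.068 · e^-0.001100
= 5.068 × 0.998901 = €5.062 per bushel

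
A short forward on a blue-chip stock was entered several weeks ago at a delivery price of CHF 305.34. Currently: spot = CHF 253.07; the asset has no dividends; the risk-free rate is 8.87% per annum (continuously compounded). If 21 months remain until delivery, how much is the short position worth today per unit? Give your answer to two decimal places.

CHF 8.37

Current fair forward for the remaining 21 months: F = S·e^(r·T), r = 0.0887
F = 253.07 · e^(0.0887 × 21/12) = 253.07 × 1.167921 = 295.5658
Value of long forward = (F − K)·e^(−rT) = (295.5658 − 305.34) · e^(−0.0887·21/12)
= -9.7742 × 0.856223 = -8.37
Short position value = −(long value) = CHF 8.37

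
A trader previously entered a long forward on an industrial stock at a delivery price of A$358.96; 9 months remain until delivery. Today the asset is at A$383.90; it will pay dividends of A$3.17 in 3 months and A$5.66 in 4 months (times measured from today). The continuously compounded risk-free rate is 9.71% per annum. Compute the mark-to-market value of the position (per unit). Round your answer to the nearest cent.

A$41.58

PV(remaining dividends) I = 3.17·e^(−0.0971·3/12) + 5.66·e^(−0.0971·4/12) = 8.5737
Current forward F = (S − I)·e^(rT) = (383.90 − 8.5737)·e^(0.0971·9/12) = 375.3263 × 1.075542 = 403.6792
Value (long) = (F − K)·e^(−rT) = (403.6792 − 358.96) × 0.929764 = 41.5783
Value = A$41.58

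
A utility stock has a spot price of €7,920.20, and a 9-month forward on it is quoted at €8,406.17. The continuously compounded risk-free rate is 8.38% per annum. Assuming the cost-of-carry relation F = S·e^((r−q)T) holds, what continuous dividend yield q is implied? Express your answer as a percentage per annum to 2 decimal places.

0.44%

From F = S·e^((r−q)T): (r − q) = ln(F/S)/T
ln(8406.17/7920.20) = ln(1.061358) = 0.059549
(r − q) = 0.059549 / (9/12) = 0.079399
q = r − ln(F/S)/T = 0.0838 − 0.079399 = 0.004401
q = 0.44%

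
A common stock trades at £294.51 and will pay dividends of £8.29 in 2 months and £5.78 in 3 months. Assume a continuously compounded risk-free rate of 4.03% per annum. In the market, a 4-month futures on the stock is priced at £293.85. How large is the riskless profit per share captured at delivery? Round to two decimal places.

PV(dividends) I = 8.29·e^(−0.0403·2/12) + 5.78·e^(−0.0403·3/12) = 13.9566
Fair futures F* = (S − I)·e^(rT) = (294.51 − 13.9566)·e^0.013433 = 280.5534 × 1.013524 = 284.3476
Market £293.85 > fair 284.3476: forward overpriced → cash-and-carry (borrow at r, buy the stock and collect the dividends, short the forward).
Profit at T = |F_mkt − F*| = |293.85 − 284.3476| = £9.50 per share

£9.50 per share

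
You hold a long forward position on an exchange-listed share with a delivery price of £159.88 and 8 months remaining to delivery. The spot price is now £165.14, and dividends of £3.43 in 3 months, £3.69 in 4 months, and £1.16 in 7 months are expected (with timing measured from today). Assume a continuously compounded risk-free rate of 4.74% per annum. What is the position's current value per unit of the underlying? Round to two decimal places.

PV(remaining dividends) I = 3.43·e^(−0.0474·3/12) + 3.69·e^(−0.0474·4/12) + 1.16·e^(−0.0474·7/12) = 8.1501
Current forward F = (S − I)·e^(rT) = (165.14 − 8.1501)·e^(0.0474·8/12) = 156.9899 × 1.032105 = 162.0301
Value (long) = (F − K)·e^(−rT) = (162.0301 − 159.88) × 0.968894 = 2.0832
Value = £2.08

£2.08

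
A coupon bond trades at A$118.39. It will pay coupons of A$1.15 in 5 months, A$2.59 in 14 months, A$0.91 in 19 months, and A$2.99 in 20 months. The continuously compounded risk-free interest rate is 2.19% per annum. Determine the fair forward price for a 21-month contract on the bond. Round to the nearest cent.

PV(coupons) I = 1.15·e^(−0.0219·5/12) + 2.59·e^(−0.0219·14/12) + 0.91·e^(−0.0219·19/12) + 2.99·e^(−0.0219·20/12)
I = 1.1396 + 2.5247 + 0.8790 + 2.8828 = 7.4261
F = (S − I)·e^(rT) = (118.39 − 7.4261) · e^(0.0219·21/12)
= 110.9639 · e^0.038325 = 110.9639 × 1.039069 = A$115.30

A$115.30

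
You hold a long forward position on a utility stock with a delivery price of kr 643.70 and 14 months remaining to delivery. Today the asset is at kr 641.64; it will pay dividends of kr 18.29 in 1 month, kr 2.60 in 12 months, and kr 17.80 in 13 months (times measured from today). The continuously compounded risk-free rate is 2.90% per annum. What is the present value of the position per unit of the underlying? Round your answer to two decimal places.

-kr 18.67

PV(remaining dividends) I = 18.29·e^(−0.0290·1/12) + 2.60·e^(−0.0290·12/12) + 17.80·e^(−0.0290·13/12) = 38.0210
Current forward F = (S − I)·e^(rT) = (641.64 − 38.0210)·e^(0.0290·14/12) = 603.6190 × 1.034412 = 624.3907
Value (long) = (F − K)·e^(−rT) = (624.3907 − 643.70) × 0.966733 = -18.6669
Value = -kr 18.67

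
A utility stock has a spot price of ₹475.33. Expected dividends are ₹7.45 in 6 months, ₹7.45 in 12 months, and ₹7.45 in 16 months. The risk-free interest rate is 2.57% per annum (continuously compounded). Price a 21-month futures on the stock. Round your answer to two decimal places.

₹474.38

PV(dividends) I = 7.45·e^(−0.0257·6/12) + 7.45·e^(−0.0257·12/12) + 7.45·e^(−0.0257·16/12)
I = 7.3549 + 7.2610 + 7.1990 = 21.8149
F = (S − I)·e^(rT) = (475.33 − 21.8149) · e^(0.0257·21/12)
= 453.5151 · e^0.044975 = 453.5151 × 1.046002 = ₹474.38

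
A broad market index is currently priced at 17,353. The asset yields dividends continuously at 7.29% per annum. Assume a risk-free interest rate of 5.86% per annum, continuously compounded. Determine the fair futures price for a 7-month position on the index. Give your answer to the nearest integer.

F = S·e^((r − q)T) = 17353 · e^((0.0586 − 0.0729) × 7/12)
= 17353 · e^-0.008342 = 17353 × 0.991693
F = 17,209

17,209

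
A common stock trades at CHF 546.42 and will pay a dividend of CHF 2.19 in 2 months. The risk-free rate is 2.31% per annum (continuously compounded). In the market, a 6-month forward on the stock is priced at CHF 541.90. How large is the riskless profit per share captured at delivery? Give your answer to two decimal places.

CHF 8.66 per share

PV(dividends) I = 2.19·e^(−0.0231·2/12) = 2.1816
Fair forward F* = (S − I)·e^(rT) = (546.42 − 2.1816)·e^0.011550 = 544.2384 × 1.011617 = 550.5608
Market CHF 541.90 < fair 550.5608: forward underpriced → reverse cash-and-carry (short the stock, invest proceeds at r, pay the dividends, go long the forward).
Profit at T = |F_mkt − F*| = |541.90 − 550.5608| = CHF 8.66 per share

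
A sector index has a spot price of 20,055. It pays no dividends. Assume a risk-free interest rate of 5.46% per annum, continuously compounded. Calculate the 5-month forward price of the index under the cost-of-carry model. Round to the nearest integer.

20,516

F = S·e^(rT) = 20055 · e^(0.0546 × 5/12)
= 20055 · e^0.022750 = 20055 × 1.023011
F = 20,516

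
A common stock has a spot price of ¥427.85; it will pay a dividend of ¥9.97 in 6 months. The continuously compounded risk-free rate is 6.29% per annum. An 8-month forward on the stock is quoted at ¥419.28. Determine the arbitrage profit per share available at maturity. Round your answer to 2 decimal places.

PV(dividends) I = 9.97·e^(−0.0629·6/12) = 9.6613
Fair forward F* = (S − I)·e^(rT) = (427.85 − 9.6613)·e^0.041933 = 418.1887 × 1.042825 = 436.0976
Market ¥419.28 < fair 436.0976: forward underpriced → reverse cash-and-carry (short the stock, invest proceeds at r, pay the dividends, go long the forward).
Profit at T = |F_mkt − F*| = |419.28 − 436.0976| = ¥16.82 per share

¥16.82 per share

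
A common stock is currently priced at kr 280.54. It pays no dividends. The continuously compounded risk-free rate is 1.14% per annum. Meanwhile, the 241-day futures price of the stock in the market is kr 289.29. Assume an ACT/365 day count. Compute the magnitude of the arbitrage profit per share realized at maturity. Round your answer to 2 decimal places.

Fair futures: F* = S·e^(carry·T), with carry = r = 0.0114
F* = 280.54 · e^(0.0114 × 241/365) = 280.54 · e^0.007527 = 280.54 × 1.007555 = kr 282.6595
Market kr 289.29 > fair kr 282.6595: forward overpriced → cash-and-carry (buy spot, short the forward).
At maturity, profit = |F_mkt − F*| = |289.29 − 282.6595| = kr 6.63 per share

kr 6.63 per share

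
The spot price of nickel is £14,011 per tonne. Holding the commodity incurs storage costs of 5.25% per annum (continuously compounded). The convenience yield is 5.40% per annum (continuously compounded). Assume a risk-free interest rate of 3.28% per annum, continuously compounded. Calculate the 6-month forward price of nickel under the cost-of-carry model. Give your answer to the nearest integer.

£14,232 per tonne

Net carry = r + u − y = 0.0328 + 0.0525 − 0.0540 = 0.0313
F = S·e^((r+u−y)T) = 14011 · e^(0.0313 × 6/12) = 14011 · e^0.015650
= 14011 × 1.015773 = £14,232 per tonne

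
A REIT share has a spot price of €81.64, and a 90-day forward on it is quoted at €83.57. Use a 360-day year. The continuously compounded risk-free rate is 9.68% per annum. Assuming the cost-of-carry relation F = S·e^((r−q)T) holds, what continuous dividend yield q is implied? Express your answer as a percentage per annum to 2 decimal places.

0.33%

From F = S·e^((r−q)T): (r − q) = ln(F/S)/T
ln(83.57/81.64) = ln(1.023640) = 0.023365
(r − q) = 0.023365 / (90/360) = 0.093460
q = r − ln(F/S)/T = 0.0968 − 0.093460 = 0.003340
q = 0.33%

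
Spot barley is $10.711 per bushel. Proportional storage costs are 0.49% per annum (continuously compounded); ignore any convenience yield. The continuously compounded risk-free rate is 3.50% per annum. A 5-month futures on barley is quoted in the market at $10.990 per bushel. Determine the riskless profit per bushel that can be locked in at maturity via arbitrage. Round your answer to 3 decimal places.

$0.099 per bushel

Fair futures: F* = S·e^(carry·T), with carry = (r + u) = 0.0350 + 0.0049 = 0.0399
F* = 10.711 · e^(0.0399 × 5/12) = 10.711 · e^0.016625 = 10.711 × 1.016764 = $10.8906
Market $10.990 > fair $10.8906: forward overpriced → cash-and-carry (buy spot, short the forward).
At maturity, profit = |F_mkt − F*| = |10.990 − 10.8906| = $0.099 per bushel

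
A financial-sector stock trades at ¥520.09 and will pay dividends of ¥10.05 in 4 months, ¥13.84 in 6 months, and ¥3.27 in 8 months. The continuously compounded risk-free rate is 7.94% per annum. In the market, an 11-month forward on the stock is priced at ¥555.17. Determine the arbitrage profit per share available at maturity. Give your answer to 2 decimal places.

¥23.98 per share

PV(dividends) I = 10.05·e^(−0.0794·4/12) + 13.84·e^(−0.0794·6/12) + 3.27·e^(−0.0794·8/12) = 26.1902
Fair forward F* = (S − I)·e^(rT) = (520.09 − 26.1902)·e^0.072783 = 493.8998 × 1.075497 = 531.1878
Market ¥555.17 > fair 531.1878: forward overpriced → cash-and-carry (borrow at r, buy the stock and collect the dividends, short the forward).
Profit at T = |F_mkt − F*| = |555.17 − 531.1878| = ¥23.98 per share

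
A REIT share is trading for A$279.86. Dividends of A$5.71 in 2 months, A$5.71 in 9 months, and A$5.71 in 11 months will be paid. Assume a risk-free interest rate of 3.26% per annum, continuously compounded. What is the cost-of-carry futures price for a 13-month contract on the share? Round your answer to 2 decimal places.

PV(dividends) I = 5.71·e^(−0.0326·2/12) + 5.71·e^(−0.0326·9/12) + 5.71·e^(−0.0326·11/12)
I = 5.6791 + 5.5721 + 5.5419 = 16.7931
F = (S − I)·e^(rT) = (279.86 − 16.7931) · e^(0.0326·13/12)
= 263.0669 · e^0.035317 = 263.0669 × 1.035948 = A$272.52

A$272.52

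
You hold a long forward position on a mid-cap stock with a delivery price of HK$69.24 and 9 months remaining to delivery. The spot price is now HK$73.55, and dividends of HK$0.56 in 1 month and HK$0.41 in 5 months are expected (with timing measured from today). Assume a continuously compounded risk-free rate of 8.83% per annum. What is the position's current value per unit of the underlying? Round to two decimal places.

PV(remaining dividends) I = 0.56·e^(−0.0883·1/12) + 0.41·e^(−0.0883·5/12) = 0.9511
Current forward F = (S − I)·e^(rT) = (73.55 − 0.9511)·e^(0.0883·9/12) = 72.5989 × 1.068467 = 77.5695
Value (long) = (F − K)·e^(−rT) = (77.5695 − 69.24) × 0.935920 = 7.7957
Value = HK$7.80

HK$7.80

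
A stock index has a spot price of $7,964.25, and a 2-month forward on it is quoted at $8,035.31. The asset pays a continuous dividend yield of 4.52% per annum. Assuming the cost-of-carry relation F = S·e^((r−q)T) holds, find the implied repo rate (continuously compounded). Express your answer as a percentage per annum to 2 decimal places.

9.85%

From F = S·e^((r−q)T): (r − q) = ln(F/S)/T
ln(8035.31/7964.25) = ln(1.008922) = 0.008882
(r − q) = 0.008882 / (2/12) = 0.053292
r = ln(F/S)/T + q = 0.053292 + 0.0452 = 0.098492
r = 9.85%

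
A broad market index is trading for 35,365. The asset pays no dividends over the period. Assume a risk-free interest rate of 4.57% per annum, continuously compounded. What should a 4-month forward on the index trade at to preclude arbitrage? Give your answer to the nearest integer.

F = S·e^(rT) = 35365 · e^(0.0457 × 4/12)
= 35365 · e^0.015233 = 35365 × 1.015350
F = 35,908

35,908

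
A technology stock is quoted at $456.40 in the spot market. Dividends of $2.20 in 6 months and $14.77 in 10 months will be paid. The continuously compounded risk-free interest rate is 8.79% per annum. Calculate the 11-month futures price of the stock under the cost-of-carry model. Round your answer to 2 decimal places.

PV(dividends) I = 2.20·e^(−0.0879·6/12) + 14.77·e^(−0.0879·10/12)
I = 2.1054 + 13.7268 = 15.8322
F = (S − I)·e^(rT) = (456.40 − 15.8322) · e^(0.0879·11/12)
= 440.5678 · e^0.080575 = 440.5678 × 1.083910 = $477.54

$477.54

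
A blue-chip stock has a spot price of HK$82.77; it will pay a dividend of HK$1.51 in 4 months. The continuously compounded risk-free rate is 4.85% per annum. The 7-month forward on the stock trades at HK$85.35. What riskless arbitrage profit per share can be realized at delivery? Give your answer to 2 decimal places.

HK$1.73 per share

PV(dividends) I = 1.51·e^(−0.0485·4/12) = 1.4858
Fair forward F* = (S − I)·e^(rT) = (82.77 − 1.4858)·e^0.028292 = 81.2842 × 1.028696 = 83.6167
Market HK$85.35 > fair 83.6167: forward overpriced → cash-and-carry (borrow at r, buy the stock and collect the dividends, short the forward).
Profit at T = |F_mkt − F*| = |85.35 − 83.6167| = HK$1.73 per share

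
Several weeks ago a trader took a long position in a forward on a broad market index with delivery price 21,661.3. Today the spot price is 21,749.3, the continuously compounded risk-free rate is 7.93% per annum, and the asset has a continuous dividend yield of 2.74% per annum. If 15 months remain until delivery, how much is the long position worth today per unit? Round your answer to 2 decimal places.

Current fair forward for the remaining 15 months: F = S·e^((r − q)·T), (r − q) = 0.0793 − 0.0274 = 0.0519
F = 21749.3 · e^(0.0519 × 15/12) = 21749.3 × 1.06702564 = 23207.0608
Value of long forward = (F − K)·e^(−rT) = (23207.0608 − 21661.3) · e^(−0.0793·15/12)
= 1545.7608 × 0.90562950 = 1399.89

1399.89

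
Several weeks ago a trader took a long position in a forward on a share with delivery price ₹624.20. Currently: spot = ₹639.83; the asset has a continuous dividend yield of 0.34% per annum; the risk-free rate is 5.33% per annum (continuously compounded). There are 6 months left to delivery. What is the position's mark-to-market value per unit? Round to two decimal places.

Current fair forward for the remaining 6 months: F = S·e^((r − q)·T), (r − q) = 0.0533 − 0.0034 = 0.0499
F = 639.83 · e^(0.0499 × 6/12) = 639.83 × 1.025264 = 655.9947
Value of long forward = (F − K)·e^(−rT) = (655.9947 − 624.20) · e^(−0.0533·6/12)
= 31.7947 × 0.973702 = 30.96

₹30.96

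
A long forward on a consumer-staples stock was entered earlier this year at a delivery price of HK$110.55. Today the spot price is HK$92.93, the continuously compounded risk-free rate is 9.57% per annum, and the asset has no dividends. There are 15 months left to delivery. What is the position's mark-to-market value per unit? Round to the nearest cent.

Current fair forward for the remaining 15 months: F = S·e^(r·T), r = 0.0957
F = 92.93 · e^(0.0957 × 15/12) = 92.93 × 1.127074 = 104.7390
Value of long forward = (F − K)·e^(−rT) = (104.7390 − 110.55) · e^(−0.0957·15/12)
= -5.8110 × 0.887253 = -5.16

-HK$5.16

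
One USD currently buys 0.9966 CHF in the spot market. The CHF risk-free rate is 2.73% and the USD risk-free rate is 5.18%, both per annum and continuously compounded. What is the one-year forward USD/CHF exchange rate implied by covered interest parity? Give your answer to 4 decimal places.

F = S·e^((r_CHF − r_USD)T) = 0.9966 · e^((0.0273 − 0.0518) × 12/12)
= 0.9966 · e^-0.024500 = 0.9966 × 0.975798
F = 0.9725 CHF per USD

0.9725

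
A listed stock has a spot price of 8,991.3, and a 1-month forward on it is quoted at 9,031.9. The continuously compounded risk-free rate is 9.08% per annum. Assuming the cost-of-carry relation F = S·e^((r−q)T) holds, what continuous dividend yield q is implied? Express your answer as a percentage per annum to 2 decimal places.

3.67%

From F = S·e^((r−q)T): (r − q) = ln(F/S)/T
ln(9031.9/8991.3) = ln(1.004515) = 0.004505
(r − q) = 0.004505 / (1/12) = 0.054060
q = r − ln(F/S)/T = 0.0908 − 0.054060 = 0.036740
q = 3.67%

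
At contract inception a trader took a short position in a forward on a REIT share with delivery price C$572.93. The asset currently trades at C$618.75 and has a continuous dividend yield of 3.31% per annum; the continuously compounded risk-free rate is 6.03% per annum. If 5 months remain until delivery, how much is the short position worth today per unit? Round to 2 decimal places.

Current fair forward for the remaining 5 months: F = S·e^((r − q)·T), (r − q) = 0.0603 − 0.0331 = 0.0272
F = 618.75 · e^(0.0272 × 5/12) = 618.75 × 1.011398 = 625.8025
Value of long forward = (F − K)·e^(−rT) = (625.8025 − 572.93) · e^(−0.0603·5/12)
= 52.8725 × 0.975188 = 51.56
Short position value = −(long value) = -C$51.56

-C$51.56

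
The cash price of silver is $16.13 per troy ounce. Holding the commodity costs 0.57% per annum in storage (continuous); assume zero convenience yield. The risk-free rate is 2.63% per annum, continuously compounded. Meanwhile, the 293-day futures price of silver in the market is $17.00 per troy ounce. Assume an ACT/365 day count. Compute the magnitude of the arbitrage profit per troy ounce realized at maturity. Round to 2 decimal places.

Fair futures: F* = S·e^(carry·T), with carry = (r + u) = 0.0263 + 0.0057 = 0.0320
F* = 16.13 · e^(0.0320 × 293/365) = 16.13 · e^0.025688 = 16.13 × 1.026021 = $16.5497
Market $17.00 > fair $16.5497: forward overpriced → cash-and-carry (buy spot, short the forward).
At maturity, profit = |F_mkt − F*| = |17.00 − 16.5497| = $0.45 per troy ounce

$0.45 per troy ounce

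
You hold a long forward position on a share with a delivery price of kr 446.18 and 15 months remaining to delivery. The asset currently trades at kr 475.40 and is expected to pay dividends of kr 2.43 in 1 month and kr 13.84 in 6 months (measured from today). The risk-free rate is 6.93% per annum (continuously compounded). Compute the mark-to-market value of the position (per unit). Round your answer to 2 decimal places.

PV(remaining dividends) I = 2.43·e^(−0.0693·1/12) + 13.84·e^(−0.0693·6/12) = 15.7847
Current forward F = (S − I)·e^(rT) = (475.40 − 15.7847)·e^(0.0693·15/12) = 459.6153 × 1.090488 = 501.2050
Value (long) = (F − K)·e^(−rT) = (501.2050 − 446.18) × 0.917021 = 50.4591
Value = kr 50.46

kr 50.46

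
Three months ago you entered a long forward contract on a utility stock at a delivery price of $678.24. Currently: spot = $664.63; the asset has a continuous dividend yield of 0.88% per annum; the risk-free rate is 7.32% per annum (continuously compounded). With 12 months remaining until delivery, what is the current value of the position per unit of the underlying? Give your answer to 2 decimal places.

Current fair forward for the remaining 12 months: F = S·e^((r − q)·T), (r − q) = 0.0732 − 0.0088 = 0.0644
F = 664.63 · e^(0.0644 × 12/12) = 664.63 × 1.066519 = 708.8405
Value of long forward = (F − K)·e^(−rT) = (708.8405 − 678.24) · e^(−0.0732·12/12)
= 30.6005 × 0.929415 = 28.44

$28.44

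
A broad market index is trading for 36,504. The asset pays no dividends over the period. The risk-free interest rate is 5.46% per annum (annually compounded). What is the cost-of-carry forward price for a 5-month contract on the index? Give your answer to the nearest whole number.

37,322

F = S · (1+r)^T
= 36504 × 1.022398
F = 37,322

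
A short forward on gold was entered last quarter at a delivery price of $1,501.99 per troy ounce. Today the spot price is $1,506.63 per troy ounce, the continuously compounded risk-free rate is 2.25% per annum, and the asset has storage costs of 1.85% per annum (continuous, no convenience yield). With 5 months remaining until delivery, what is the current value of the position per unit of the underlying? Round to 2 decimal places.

-$30.31 per troy ounce

Current fair forward for the remaining 5 months: F = S·e^((r + u)·T), (r + u) = 0.0225 + 0.0185 = 0.0410
F = 1506.63 · e^(0.0410 × 5/12) = 1506.63 × 1.01723009 = 1532.5894
Value of long forward = (F − K)·e^(−rT) = (1532.5894 − 1501.99) · e^(−0.0225·5/12)
= 30.5994 × 0.99066881 = 30.31
Short position value = −(long value) = -$30.31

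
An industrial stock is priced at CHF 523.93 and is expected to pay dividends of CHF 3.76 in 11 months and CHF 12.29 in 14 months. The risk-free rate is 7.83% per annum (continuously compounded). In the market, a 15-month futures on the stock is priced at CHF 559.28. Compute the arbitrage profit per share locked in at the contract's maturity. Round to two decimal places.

PV(dividends) I = 3.76·e^(−0.0783·11/12) + 12.29·e^(−0.0783·14/12) = 14.7166
Fair futures F* = (S − I)·e^(rT) = (523.93 − 14.7166)·e^0.097875 = 509.2134 × 1.102825 = 561.5733
Market CHF 559.28 < fair 561.5733: forward underpriced → reverse cash-and-carry (short the stock, invest proceeds at r, pay the dividends, go long the forward).
Profit at T = |F_mkt − F*| = |559.28 − 561.5733| = CHF 2.29 per share

CHF 2.29 per share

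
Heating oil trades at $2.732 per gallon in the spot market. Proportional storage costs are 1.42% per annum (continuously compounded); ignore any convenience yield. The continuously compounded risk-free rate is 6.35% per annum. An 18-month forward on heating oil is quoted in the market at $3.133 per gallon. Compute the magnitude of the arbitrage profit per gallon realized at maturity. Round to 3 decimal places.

$0.063 per gallon

Fair forward: F* = S·e^(carry·T), with carry = (r + u) = 0.0635 + 0.0142 = 0.0777
F* = 2.732 · e^(0.0777 × 18/12) = 2.732 · e^0.116550 = 2.732 × 1.123614 = $3.0697
Market $3.133 > fair $3.0697: forward overpriced → cash-and-carry (buy spot, short the forward).
At maturity, profit = |F_mkt − F*| = |3.133 − 3.0697| = $0.063 per gallon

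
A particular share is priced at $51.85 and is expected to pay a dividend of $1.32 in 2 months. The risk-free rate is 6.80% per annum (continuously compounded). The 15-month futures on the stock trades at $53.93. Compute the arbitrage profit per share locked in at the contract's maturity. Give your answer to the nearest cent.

PV(dividends) I = 1.32·e^(−0.0680·2/12) = 1.3051
Fair futures F* = (S − I)·e^(rT) = (51.85 − 1.3051)·e^0.085000 = 50.5449 × 1.088717 = 55.0291
Market $53.93 < fair 55.0291: forward underpriced → reverse cash-and-carry (short the stock, invest proceeds at r, pay the dividends, go long the forward).
Profit at T = |F_mkt − F*| = |53.93 − 55.0291| = $1.10 per share

$1.10 per share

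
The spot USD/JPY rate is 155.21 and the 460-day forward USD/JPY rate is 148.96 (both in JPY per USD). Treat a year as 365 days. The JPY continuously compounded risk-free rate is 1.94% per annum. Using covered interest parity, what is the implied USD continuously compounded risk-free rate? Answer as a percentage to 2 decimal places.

F = S·e^((r_JPY − r_USD)T) ⇒ r_USD = r_JPY − ln(F/S)/T
ln(148.96/155.21) = -0.041101; /(460/365) = -0.032613
r_USD = 0.0194 + 0.032613 = 0.052013
r_USD = 5.20%

5.20%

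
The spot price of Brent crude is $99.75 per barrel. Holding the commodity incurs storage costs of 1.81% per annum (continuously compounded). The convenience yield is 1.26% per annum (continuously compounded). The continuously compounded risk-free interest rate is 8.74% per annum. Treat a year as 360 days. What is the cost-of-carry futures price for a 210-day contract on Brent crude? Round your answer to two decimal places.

$105.30 per barrel

Net carry = r + u − y = 0.0874 + 0.0181 − 0.0126 = 0.0929
F = S·e^((r+u−y)T) = 99.75 · e^(0.0929 × 210/360) = 99.75 · e^0.054192
= 99.75 × 1.055687 = $105.30 per barrel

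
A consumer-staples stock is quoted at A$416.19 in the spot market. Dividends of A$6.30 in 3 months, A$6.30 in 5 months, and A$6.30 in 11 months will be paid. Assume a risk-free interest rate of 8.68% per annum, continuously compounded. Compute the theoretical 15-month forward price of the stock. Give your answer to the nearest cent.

A$443.76

PV(dividends) I = 6.30·e^(−0.0868·3/12) + 6.30·e^(−0.0868·5/12) + 6.30·e^(−0.0868·11/12)
I = 6.1648 + 6.0762 + 5.8182 = 18.0592
F = (S − I)·e^(rT) = (416.19 − 18.0592) · e^(0.0868·15/12)
= 398.1308 · e^0.108500 = 398.1308 × 1.114605 = A$443.76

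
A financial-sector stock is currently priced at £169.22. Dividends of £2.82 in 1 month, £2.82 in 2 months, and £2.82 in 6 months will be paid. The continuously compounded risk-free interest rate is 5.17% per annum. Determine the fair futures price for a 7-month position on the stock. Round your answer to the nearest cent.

£165.79

PV(dividends) I = 2.82·e^(−0.0517·1/12) + 2.82·e^(−0.0517·2/12) + 2.82·e^(−0.0517·6/12)
I = 2.8079 + 2.7958 + 2.7480 = 8.3517
F = (S − I)·e^(rT) = (169.22 − 8.3517) · e^(0.0517·7/12)
= 160.8683 · e^0.030158 = 160.8683 × 1.030617 = £165.79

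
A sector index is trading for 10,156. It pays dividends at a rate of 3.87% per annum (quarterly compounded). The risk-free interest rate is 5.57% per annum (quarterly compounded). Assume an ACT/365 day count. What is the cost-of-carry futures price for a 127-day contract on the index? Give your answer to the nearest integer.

10,216

F = S · (1+r/4)^(4T) / (1+q/4)^(4T)
= 10156 × 1.019433 / 1.013491 = 10156 × 1.005863
F = 10,216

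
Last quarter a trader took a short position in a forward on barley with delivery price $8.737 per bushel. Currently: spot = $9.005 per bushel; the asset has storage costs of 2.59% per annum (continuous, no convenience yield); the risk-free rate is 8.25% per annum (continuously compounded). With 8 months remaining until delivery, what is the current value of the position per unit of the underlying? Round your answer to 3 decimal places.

-$0.892 per bushel

Current fair forward for the remaining 8 months: F = S·e^((r + u)·T), (r + u) = 0.0825 + 0.0259 = 0.1084
F = 9.005 · e^(0.1084 × 8/12) = 9.005 × 1.074942 = 9.6799
Value of long forward = (F − K)·e^(−rT) = (9.6799 − 8.737) · e^(−0.0825·8/12)
= 0.9429 × 0.946485 = 0.892
Short position value = −(long value) = -$0.892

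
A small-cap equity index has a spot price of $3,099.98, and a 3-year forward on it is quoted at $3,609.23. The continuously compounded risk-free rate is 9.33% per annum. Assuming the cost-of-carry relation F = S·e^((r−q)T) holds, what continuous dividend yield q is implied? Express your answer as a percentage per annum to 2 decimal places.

4.26%

From F = S·e^((r−q)T): (r − q) = ln(F/S)/T
ln(3609.23/3099.98) = ln(1.164275) = 0.152099
(r − q) = 0.152099 / (3) = 0.050700
q = r − ln(F/S)/T = 0.0933 − 0.050700 = 0.042600
q = 4.26%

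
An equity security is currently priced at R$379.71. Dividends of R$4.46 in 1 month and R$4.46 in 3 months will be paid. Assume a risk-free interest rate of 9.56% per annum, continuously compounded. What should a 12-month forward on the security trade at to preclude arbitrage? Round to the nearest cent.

R$408.14

PV(dividends) I = 4.46·e^(−0.0956·1/12) + 4.46·e^(−0.0956·3/12)
I = 4.4246 + 4.3547 = 8.7793
F = (S − I)·e^(rT) = (379.71 − 8.7793) · e^(0.0956·12/12)
= 370.9307 · e^0.095600 = 370.9307 × 1.100319 = R$408.14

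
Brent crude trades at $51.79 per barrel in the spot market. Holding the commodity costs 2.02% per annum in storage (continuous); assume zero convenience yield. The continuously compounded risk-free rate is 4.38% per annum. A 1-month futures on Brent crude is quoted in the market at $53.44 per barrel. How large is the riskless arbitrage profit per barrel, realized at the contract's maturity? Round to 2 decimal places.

Fair futures: F* = S·e^(carry·T), with carry = (r + u) = 0.0438 + 0.0202 = 0.0640
F* = 51.79 · e^(0.0640 × 1/12) = 51.79 · e^0.005333 = 51.79 × 1.005347 = $52.0669
Market $53.44 > fair $52.0669: forward overpriced → cash-and-carry (buy spot, short the forward).
At maturity, profit = |F_mkt − F*| = |53.44 − 52.0669| = $1.37 per barrel

$1.37 per barrel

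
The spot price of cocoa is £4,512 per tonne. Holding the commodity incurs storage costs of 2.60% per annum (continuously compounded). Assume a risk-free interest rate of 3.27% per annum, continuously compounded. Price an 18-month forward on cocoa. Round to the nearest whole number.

Net carry = r + u − y = 0.0327 + 0.0260 − 0.0000 = 0.0587
F = S·e^((r+u−y)T) = 4512 · e^(0.0587 × 18/12) = 4512 · e^0.088050
= 4512 × 1.092043 = £4,927 per tonne

£4,927 per tonne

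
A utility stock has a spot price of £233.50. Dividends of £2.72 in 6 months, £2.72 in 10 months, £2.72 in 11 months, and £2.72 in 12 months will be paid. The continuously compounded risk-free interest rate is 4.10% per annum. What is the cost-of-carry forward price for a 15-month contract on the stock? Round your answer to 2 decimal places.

£234.70

PV(dividends) I = 2.72·e^(−0.0410·6/12) + 2.72·e^(−0.0410·10/12) + 2.72·e^(−0.0410·11/12) + 2.72·e^(−0.0410·12/12)
I = 2.6648 + 2.6286 + 2.6197 + 2.6107 = 10.5238
F = (S − I)·e^(rT) = (233.50 − 10.5238) · e^(0.0410·15/12)
= 222.9762 · e^0.051250 = 222.9762 × 1.052586 = £234.70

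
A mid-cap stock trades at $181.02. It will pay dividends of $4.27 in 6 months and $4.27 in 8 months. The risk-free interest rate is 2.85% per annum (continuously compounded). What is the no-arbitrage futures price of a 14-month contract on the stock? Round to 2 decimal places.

PV(dividends) I = 4.27·e^(−0.0285·6/12) + 4.27·e^(−0.0285·8/12)
I = 4.2096 + 4.1896 = 8.3992
F = (S − I)·e^(rT) = (181.02 − 8.3992) · e^(0.0285·14/12)
= 172.6208 · e^0.033250 = 172.6208 × 1.033809 = $178.46

$178.46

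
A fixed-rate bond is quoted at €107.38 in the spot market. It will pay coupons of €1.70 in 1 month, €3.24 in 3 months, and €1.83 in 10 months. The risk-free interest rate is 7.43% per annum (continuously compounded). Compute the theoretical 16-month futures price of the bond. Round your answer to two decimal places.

PV(coupons) I = 1.70·e^(−0.0743·1/12) + 3.24·e^(−0.0743·3/12) + 1.83·e^(−0.0743·10/12)
I = 1.6895 + 3.1804 + 1.7201 = 6.5900
F = (S − I)·e^(rT) = (107.38 − 6.5900) · e^(0.0743·16/12)
= 100.7900 · e^0.099067 = 100.7900 × 1.104140 = €111.29

€111.29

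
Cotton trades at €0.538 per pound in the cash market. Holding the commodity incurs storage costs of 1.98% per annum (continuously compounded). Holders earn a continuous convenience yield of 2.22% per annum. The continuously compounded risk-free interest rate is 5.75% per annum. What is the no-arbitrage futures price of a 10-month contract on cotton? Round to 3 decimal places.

€0.563 per pound

Net carry = r + u − y = 0.0575 + 0.0198 − 0.0222 = 0.0551
F = S·e^((r+u−y)T) = 0.538 · e^(0.0551 × 10/12) = 0.538 · e^0.045917
= 0.538 × 1.046988 = €0.563 per pound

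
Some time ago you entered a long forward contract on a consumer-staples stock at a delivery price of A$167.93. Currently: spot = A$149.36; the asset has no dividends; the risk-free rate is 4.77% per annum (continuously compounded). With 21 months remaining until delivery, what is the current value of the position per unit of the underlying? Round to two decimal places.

Current fair forward for the remaining 21 months: F = S·e^(r·T), r = 0.0477
F = 149.36 · e^(0.0477 × 21/12) = 149.36 × 1.087058 = 162.3630
Value of long forward = (F − K)·e^(−rT) = (162.3630 − 167.93) · e^(−0.0477·21/12)
= -5.5670 × 0.919914 = -5.12

-A$5.12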